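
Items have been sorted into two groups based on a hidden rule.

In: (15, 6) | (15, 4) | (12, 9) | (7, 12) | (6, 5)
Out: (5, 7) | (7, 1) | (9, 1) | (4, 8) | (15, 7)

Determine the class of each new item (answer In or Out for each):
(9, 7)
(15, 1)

Out, Out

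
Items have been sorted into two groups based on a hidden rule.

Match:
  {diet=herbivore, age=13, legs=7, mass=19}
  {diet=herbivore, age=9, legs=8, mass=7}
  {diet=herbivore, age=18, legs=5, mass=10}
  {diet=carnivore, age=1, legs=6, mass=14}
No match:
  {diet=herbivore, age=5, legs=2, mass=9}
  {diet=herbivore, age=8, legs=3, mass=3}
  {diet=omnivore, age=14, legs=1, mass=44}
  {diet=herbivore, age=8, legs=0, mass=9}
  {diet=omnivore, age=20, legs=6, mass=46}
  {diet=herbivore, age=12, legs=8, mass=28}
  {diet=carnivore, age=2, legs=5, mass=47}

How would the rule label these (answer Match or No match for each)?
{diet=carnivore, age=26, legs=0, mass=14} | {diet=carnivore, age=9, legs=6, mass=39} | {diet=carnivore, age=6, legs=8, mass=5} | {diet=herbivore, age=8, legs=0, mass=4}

The rule appears to be: mass ≤ 19 AND legs ≥ 5.

No match, No match, Match, No match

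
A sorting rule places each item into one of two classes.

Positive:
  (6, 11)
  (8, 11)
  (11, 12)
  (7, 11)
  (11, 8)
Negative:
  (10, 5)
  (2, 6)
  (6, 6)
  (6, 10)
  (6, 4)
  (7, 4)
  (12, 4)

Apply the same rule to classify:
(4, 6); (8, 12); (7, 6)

Negative, Positive, Negative

The rule appears to be: sum ≥ 17.
(4, 6) — 4+6 = 10, hence Negative.
(8, 12) — 8+12 = 20, hence Positive.
(7, 6) — 7+6 = 13, hence Negative.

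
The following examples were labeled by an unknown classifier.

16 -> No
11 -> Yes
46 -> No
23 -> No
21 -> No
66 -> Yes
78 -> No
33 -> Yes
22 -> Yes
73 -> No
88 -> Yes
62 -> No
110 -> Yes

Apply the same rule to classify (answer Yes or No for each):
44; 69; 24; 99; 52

Yes, No, No, Yes, No

Rule: multiple of 11. This holds for each 'Yes' example and fails for each 'No' one.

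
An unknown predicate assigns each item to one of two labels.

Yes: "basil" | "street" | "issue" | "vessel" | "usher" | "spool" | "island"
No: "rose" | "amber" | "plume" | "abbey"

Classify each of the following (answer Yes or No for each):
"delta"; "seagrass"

All 'Yes' examples share one property — length ≥ 5 AND contains 's' — and every 'No' example lacks it.
"delta": length 5, no 's', does not satisfy this → No.
"seagrass": length 8, has 's', qualifies → Yes.

No, Yes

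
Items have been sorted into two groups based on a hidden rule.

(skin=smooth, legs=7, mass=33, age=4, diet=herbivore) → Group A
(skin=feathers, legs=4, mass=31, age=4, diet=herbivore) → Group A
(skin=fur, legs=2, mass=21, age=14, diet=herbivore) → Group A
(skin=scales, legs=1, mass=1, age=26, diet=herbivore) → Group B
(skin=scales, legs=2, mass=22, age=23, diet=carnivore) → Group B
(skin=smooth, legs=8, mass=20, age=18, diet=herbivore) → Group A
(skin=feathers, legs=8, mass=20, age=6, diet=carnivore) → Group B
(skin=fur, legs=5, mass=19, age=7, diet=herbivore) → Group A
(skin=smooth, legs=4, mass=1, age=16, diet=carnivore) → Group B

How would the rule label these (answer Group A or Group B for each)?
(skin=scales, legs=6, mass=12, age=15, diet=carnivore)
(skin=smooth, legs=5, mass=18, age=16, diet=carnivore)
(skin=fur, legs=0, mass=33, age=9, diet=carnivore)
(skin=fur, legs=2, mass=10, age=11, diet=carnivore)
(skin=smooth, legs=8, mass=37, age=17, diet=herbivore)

The classifier is using: diet is herbivore AND age ≤ 18.
(skin=scales, legs=6, mass=12, age=15, diet=carnivore) — diet is carnivore, age = 15, hence Group B. (skin=smooth, legs=5, mass=18, age=16, diet=carnivore) — diet is carnivore, age = 16, hence Group B. (skin=fur, legs=0, mass=33, age=9, diet=carnivore) — diet is carnivore, age = 9, hence Group B. (skin=fur, legs=2, mass=10, age=11, diet=carnivore) — diet is carnivore, age = 11, hence Group B. (skin=smooth, legs=8, mass=37, age=17, diet=herbivore) — diet is herbivore, age = 17, hence Group A.

Group B, Group B, Group B, Group B, Group A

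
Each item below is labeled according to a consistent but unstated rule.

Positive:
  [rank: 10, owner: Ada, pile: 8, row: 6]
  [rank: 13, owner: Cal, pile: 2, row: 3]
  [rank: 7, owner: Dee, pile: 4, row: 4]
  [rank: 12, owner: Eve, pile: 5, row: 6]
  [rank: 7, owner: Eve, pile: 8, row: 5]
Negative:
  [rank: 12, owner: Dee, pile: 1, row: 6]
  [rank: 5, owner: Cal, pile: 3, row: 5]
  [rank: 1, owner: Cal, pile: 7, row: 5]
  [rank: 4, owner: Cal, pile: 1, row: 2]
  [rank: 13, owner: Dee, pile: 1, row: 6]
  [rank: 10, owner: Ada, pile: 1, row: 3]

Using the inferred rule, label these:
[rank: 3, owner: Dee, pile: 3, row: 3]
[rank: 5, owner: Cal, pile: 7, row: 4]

Negative, Negative

The rule appears to be: pile ≥ 2 AND rank ≥ 7.
[rank: 3, owner: Dee, pile: 3, row: 3]: Negative (pile = 3, rank = 3). [rank: 5, owner: Cal, pile: 7, row: 4]: Negative (pile = 7, rank = 5).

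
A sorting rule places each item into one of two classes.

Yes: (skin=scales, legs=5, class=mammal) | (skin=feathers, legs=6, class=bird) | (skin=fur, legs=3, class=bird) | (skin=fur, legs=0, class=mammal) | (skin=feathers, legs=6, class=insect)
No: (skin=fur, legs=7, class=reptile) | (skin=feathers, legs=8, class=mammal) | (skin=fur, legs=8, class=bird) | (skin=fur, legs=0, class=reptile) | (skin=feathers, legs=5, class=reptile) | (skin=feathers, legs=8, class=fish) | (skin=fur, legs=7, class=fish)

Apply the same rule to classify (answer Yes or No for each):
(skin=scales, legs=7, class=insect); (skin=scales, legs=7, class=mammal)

No, No

Every 'Yes' example satisfies: class is not reptile AND legs ≤ 6. None of the 'No' examples do.
(skin=scales, legs=7, class=insect): class is insect, legs = 7, lacks this property → No. (skin=scales, legs=7, class=mammal): class is mammal, legs = 7, lacks this property → No.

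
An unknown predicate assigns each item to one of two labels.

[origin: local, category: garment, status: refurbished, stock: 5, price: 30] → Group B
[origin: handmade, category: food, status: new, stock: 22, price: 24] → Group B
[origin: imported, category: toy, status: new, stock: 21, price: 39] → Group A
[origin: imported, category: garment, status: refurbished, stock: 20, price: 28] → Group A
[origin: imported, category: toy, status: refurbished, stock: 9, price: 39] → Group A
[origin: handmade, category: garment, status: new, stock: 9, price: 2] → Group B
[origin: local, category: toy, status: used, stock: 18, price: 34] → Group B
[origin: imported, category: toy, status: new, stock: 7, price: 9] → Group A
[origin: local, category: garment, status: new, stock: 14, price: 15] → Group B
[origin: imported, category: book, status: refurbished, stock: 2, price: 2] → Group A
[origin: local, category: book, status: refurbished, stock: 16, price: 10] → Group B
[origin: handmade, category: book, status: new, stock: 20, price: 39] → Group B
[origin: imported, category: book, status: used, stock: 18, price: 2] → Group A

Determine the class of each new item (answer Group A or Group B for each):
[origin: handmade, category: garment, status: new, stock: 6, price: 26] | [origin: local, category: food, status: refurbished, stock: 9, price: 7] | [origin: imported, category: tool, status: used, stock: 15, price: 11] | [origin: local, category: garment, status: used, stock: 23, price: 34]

Checking candidate rules against both groups, what survives is: origin is imported.

Group B, Group B, Group A, Group B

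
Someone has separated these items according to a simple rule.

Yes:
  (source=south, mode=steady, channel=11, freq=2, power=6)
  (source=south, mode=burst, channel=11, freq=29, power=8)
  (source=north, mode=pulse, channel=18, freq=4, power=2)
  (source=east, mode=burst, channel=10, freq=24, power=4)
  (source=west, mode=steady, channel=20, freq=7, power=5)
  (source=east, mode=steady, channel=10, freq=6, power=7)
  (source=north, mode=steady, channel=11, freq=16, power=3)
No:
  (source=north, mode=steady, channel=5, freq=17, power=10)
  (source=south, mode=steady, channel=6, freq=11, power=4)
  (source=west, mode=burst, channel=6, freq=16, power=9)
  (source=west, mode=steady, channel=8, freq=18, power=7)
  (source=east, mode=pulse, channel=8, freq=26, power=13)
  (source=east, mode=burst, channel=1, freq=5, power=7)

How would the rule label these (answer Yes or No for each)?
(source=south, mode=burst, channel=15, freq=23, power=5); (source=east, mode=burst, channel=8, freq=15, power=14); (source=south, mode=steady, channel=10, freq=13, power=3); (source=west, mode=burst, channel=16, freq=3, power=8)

Yes, No, Yes, Yes

'Yes' ⟺ channel ≥ 10.
(source=south, mode=burst, channel=15, freq=23, power=5): channel = 15 — checks out, so Yes.
(source=east, mode=burst, channel=8, freq=15, power=14): channel = 8 — does not pass, so No.
(source=south, mode=steady, channel=10, freq=13, power=3): channel = 10 — checks out, so Yes.
(source=west, mode=burst, channel=16, freq=3, power=8): channel = 16 — checks out, so Yes.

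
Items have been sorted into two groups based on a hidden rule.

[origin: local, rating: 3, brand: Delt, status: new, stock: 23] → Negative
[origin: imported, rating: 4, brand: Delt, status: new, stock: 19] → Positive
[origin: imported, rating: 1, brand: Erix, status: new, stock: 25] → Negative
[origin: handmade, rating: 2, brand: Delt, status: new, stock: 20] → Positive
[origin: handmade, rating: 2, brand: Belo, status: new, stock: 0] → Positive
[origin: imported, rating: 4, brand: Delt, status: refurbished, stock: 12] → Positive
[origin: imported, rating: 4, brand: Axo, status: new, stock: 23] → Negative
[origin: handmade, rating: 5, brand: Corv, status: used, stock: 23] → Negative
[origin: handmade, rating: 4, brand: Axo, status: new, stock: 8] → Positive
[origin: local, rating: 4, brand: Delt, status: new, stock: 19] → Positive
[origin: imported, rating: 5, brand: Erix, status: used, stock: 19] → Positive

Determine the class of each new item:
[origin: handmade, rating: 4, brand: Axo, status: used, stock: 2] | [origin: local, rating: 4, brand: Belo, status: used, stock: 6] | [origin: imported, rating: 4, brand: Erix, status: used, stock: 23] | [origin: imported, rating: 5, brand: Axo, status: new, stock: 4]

'Positive' ⟺ stock ≤ 20.
[origin: handmade, rating: 4, brand: Axo, status: used, stock: 2]: Positive (stock = 2). [origin: local, rating: 4, brand: Belo, status: used, stock: 6]: Positive (stock = 6). [origin: imported, rating: 4, brand: Erix, status: used, stock: 23]: Negative (stock = 23). [origin: imported, rating: 5, brand: Axo, status: new, stock: 4]: Positive (stock = 4).

Positive, Positive, Negative, Positive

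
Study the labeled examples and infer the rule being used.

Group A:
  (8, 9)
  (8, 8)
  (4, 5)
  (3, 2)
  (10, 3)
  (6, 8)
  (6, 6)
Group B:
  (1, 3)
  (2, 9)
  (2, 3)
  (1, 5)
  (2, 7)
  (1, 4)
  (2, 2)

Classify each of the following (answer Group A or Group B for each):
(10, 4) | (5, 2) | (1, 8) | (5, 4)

Group A, Group A, Group B, Group A

The simplest hypothesis consistent with all the labels is: first ≥ 3.
(10, 4) → first 10 → Group A.
(5, 2) → first 5 → Group A.
(1, 8) → first 1 → Group B.
(5, 4) → first 5 → Group A.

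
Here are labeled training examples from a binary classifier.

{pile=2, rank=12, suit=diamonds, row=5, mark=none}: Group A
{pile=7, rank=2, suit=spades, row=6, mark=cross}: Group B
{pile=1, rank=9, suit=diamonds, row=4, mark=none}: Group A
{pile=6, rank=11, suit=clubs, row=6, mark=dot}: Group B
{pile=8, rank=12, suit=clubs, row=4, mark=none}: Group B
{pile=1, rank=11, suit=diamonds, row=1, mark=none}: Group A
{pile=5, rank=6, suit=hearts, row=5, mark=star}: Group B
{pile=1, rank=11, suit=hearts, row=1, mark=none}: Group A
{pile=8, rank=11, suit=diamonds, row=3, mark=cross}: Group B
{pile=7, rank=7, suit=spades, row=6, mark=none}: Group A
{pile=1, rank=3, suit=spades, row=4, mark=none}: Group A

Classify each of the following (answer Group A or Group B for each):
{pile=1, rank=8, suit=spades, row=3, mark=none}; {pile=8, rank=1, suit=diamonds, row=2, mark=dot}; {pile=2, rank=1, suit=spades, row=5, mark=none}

Group A, Group B, Group A

The distinguishing property — mark is none AND pile ≤ 7 — holds for all the 'Group A' cases and none of the 'Group B' cases.
Group A: {pile=1, rank=8, suit=spades, row=3, mark=none}, since mark is none, pile = 1.
Group B: {pile=8, rank=1, suit=diamonds, row=2, mark=dot}, since mark is dot, pile = 8.
Group A: {pile=2, rank=1, suit=spades, row=5, mark=none}, since mark is none, pile = 2.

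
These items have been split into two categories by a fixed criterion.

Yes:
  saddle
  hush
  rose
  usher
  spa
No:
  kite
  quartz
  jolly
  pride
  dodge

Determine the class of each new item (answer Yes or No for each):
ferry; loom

No, No

All 'Yes' examples share one property — contains 's' — and every 'No' example lacks it.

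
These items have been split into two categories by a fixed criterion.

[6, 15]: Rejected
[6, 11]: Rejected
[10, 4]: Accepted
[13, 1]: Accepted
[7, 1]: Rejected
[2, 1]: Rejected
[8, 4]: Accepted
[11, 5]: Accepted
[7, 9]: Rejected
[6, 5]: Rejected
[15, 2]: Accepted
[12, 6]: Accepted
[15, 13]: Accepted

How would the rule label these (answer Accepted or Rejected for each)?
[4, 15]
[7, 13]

Rejected, Rejected

Rule: first ≥ 8. This holds for each 'Accepted' example and fails for each 'Rejected' one.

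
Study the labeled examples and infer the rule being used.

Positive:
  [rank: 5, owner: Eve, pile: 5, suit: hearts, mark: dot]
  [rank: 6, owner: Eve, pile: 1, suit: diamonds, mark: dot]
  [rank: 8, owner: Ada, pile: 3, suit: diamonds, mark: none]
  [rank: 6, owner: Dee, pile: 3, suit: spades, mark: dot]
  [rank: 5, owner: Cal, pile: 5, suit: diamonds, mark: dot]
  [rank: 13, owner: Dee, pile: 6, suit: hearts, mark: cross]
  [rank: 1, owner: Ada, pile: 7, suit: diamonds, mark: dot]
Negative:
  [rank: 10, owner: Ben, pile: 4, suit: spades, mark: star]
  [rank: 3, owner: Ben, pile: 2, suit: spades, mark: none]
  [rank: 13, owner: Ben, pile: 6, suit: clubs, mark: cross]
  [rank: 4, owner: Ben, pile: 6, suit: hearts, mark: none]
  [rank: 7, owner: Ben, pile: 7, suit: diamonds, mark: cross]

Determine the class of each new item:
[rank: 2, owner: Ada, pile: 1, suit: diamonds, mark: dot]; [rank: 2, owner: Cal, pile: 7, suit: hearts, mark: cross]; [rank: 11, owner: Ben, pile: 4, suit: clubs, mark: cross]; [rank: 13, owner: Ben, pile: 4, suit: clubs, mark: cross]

Positive, Positive, Negative, Negative

Checking candidate rules against both groups, what survives is: owner is not Ben.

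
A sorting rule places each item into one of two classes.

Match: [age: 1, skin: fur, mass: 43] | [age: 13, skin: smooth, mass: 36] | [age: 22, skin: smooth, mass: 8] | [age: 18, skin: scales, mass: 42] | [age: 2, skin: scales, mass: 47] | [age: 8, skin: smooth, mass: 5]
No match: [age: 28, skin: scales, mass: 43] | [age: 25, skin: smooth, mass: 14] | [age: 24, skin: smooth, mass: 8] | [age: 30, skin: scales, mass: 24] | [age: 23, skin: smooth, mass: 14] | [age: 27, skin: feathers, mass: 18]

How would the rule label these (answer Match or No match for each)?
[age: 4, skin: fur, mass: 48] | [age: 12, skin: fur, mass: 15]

Every 'Match' example satisfies: age ≤ 22. None of the 'No match' examples do.

Match, Match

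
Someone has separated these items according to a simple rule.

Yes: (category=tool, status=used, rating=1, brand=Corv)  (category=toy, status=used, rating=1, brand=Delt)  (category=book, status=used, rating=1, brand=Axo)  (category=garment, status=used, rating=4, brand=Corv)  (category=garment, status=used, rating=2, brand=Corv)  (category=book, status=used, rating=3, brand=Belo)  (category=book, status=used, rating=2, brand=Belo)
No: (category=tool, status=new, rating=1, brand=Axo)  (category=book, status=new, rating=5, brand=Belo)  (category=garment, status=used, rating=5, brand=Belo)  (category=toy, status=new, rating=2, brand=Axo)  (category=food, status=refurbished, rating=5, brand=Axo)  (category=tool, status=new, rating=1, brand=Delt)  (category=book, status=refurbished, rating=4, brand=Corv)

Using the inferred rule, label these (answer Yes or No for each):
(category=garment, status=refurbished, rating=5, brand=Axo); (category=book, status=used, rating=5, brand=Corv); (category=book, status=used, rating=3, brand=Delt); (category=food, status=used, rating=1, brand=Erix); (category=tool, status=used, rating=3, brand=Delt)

No, No, Yes, Yes, Yes

The classifier is using: status is used AND rating ≤ 4.
(category=garment, status=refurbished, rating=5, brand=Axo) → status is refurbished, rating = 5 → No. (category=book, status=used, rating=5, brand=Corv) → status is used, rating = 5 → No. (category=book, status=used, rating=3, brand=Delt) → status is used, rating = 3 → Yes. (category=food, status=used, rating=1, brand=Erix) → status is used, rating = 1 → Yes. (category=tool, status=used, rating=3, brand=Delt) → status is used, rating = 3 → Yes.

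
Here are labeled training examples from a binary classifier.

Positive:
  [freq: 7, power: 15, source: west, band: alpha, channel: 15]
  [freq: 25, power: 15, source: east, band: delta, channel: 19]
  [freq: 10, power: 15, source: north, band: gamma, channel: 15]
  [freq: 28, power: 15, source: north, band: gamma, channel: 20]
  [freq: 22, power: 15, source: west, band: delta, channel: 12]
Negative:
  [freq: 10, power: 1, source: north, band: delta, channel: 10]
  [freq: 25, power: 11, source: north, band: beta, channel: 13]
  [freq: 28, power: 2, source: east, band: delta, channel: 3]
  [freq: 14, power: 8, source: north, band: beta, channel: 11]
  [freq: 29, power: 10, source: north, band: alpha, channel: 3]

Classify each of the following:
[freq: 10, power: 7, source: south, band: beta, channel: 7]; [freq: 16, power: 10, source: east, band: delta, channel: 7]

Negative, Negative

Every 'Positive' example satisfies: power = 15. None of the 'Negative' examples do.
[freq: 10, power: 7, source: south, band: beta, channel: 7] → power = 7 → Negative. [freq: 16, power: 10, source: east, band: delta, channel: 7] → power = 10 → Negative.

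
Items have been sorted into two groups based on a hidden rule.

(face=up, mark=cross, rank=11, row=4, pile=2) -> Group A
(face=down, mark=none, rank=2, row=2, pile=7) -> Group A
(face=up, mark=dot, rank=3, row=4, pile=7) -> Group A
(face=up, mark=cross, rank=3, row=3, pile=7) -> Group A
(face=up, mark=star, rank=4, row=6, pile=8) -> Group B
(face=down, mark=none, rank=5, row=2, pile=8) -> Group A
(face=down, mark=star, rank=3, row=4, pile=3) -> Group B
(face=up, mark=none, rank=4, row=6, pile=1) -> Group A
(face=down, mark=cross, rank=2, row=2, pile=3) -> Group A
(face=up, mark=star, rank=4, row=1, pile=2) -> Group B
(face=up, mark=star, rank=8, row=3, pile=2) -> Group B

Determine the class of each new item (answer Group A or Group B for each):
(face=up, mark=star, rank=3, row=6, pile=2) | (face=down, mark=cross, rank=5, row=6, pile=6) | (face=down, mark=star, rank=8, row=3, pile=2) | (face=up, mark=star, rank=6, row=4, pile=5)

The simplest hypothesis consistent with all the labels is: mark is not star.
(face=up, mark=star, rank=3, row=6, pile=2): mark is star, doesn't qualify → Group B. (face=down, mark=cross, rank=5, row=6, pile=6): mark is cross, qualifies → Group A. (face=down, mark=star, rank=8, row=3, pile=2): mark is star, doesn't qualify → Group B. (face=up, mark=star, rank=6, row=4, pile=5): mark is star, doesn't qualify → Group B.

Group B, Group A, Group B, Group B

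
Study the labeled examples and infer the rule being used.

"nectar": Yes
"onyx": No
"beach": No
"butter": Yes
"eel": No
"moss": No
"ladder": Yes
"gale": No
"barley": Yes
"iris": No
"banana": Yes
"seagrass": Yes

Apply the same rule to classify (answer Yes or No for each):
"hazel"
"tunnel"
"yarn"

No, Yes, No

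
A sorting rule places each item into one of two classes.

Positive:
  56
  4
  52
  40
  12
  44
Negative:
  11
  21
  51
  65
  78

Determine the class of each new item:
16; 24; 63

Positive, Positive, Negative

Comparing the two groups points to one rule — multiple of 4.
16 — 16 = 4·4, hence Positive. 24 — 24 = 4·6, hence Positive. 63 — 63 = 4·15 + 3, hence Negative.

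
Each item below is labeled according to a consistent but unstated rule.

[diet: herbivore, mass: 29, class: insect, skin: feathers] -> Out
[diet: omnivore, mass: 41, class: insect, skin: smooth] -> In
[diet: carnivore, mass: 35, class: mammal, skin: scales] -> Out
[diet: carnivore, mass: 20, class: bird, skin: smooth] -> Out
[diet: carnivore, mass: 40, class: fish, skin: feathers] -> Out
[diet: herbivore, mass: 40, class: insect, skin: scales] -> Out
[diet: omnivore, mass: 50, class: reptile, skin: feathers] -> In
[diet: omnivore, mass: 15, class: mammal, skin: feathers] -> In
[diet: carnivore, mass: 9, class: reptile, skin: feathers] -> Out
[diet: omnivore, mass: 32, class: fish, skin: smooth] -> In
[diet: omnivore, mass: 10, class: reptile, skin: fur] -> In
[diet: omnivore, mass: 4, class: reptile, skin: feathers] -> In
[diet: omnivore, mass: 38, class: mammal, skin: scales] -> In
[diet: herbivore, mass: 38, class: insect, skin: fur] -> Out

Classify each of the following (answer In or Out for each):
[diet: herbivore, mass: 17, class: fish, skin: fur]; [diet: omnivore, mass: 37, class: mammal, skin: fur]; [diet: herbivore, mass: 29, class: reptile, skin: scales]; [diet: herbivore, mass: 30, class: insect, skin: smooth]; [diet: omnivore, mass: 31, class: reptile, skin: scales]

The classifier is using: diet is omnivore.
[diet: herbivore, mass: 17, class: fish, skin: fur] — diet is herbivore, hence Out.
[diet: omnivore, mass: 37, class: mammal, skin: fur] — diet is omnivore, hence In.
[diet: herbivore, mass: 29, class: reptile, skin: scales] — diet is herbivore, hence Out.
[diet: herbivore, mass: 30, class: insect, skin: smooth] — diet is herbivore, hence Out.
[diet: omnivore, mass: 31, class: reptile, skin: scales] — diet is omnivore, hence In.

Out, In, Out, Out, In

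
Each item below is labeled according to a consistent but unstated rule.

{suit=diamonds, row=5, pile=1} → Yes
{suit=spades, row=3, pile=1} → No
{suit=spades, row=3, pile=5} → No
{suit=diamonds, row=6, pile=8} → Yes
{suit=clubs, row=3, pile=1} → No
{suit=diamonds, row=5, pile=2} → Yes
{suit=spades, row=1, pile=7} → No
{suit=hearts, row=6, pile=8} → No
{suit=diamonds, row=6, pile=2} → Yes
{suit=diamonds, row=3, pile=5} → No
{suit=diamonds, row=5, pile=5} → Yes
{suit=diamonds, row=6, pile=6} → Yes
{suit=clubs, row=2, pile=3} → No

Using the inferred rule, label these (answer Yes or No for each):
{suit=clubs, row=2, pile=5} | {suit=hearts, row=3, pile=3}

No, No

'Yes' ⟺ suit is diamonds AND row ≥ 5.
No: {suit=clubs, row=2, pile=5}, since suit is clubs, row = 2.
No: {suit=hearts, row=3, pile=3}, since suit is hearts, row = 3.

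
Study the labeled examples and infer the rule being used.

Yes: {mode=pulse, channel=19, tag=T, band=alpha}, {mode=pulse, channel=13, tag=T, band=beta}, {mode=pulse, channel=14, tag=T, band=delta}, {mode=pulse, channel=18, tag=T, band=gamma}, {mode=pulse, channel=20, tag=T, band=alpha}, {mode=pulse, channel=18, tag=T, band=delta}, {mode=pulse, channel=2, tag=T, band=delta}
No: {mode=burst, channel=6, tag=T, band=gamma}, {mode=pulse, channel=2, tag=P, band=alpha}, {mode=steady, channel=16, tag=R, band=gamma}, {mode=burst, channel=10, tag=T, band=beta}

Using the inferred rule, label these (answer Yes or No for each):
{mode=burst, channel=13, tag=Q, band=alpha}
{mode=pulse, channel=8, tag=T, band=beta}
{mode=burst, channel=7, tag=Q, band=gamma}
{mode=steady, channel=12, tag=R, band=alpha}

No, Yes, No, No

Rule: mode is pulse AND tag is T. This holds for each 'Yes' example and fails for each 'No' one.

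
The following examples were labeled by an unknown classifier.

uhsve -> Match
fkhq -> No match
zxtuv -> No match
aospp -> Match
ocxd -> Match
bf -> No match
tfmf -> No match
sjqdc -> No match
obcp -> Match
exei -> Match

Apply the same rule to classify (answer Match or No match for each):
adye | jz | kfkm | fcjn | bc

Match, No match, No match, No match, No match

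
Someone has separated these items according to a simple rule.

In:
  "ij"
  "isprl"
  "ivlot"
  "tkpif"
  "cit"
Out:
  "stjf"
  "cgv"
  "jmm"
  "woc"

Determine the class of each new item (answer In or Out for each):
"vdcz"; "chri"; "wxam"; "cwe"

One predicate separates the groups cleanly: contains 'i'.
"vdcz" — no 'i', hence Out.
"chri" — has 'i', hence In.
"wxam" — no 'i', hence Out.
"cwe" — no 'i', hence Out.

Out, In, Out, Out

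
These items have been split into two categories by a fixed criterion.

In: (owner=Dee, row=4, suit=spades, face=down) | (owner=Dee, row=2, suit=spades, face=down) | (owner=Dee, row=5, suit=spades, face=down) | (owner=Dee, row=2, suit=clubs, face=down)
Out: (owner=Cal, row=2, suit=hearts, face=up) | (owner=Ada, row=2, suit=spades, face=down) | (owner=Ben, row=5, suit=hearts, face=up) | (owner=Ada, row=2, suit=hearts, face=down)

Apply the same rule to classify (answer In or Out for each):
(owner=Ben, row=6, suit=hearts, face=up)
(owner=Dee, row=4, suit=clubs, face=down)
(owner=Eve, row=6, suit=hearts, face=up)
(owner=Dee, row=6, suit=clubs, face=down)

Out, In, Out, In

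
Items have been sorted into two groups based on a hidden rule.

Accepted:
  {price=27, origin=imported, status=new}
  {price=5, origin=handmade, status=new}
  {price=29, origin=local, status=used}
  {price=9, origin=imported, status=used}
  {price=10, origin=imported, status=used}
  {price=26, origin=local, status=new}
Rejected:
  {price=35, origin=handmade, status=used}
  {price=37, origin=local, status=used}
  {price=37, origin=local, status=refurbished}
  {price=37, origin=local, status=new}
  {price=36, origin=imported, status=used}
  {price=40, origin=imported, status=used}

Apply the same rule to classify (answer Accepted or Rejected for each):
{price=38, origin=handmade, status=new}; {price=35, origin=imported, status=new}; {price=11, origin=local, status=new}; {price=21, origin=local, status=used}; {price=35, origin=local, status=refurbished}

Rejected, Rejected, Accepted, Accepted, Rejected

All 'Accepted' examples share one property — price ≤ 29 — and every 'Rejected' example lacks it.
{price=38, origin=handmade, status=new} → price = 38 → Rejected. {price=35, origin=imported, status=new} → price = 35 → Rejected. {price=11, origin=local, status=new} → price = 11 → Accepted. {price=21, origin=local, status=used} → price = 21 → Accepted. {price=35, origin=local, status=refurbished} → price = 35 → Rejected.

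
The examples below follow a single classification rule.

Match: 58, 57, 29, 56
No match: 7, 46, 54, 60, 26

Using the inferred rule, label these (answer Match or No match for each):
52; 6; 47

Every 'Match' example satisfies: digit sum ≥ 11. None of the 'No match' examples do.
52 — digit sum 5+2 = 7, hence No match. 6 — digit sum 6, hence No match. 47 — digit sum 4+7 = 11, hence Match.

No match, No match, Match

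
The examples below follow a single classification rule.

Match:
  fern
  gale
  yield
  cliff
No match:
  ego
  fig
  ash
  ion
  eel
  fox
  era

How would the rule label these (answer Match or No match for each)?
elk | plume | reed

No match, Match, Match

'Match' ⟺ length ≥ 4.
elk: length 3 — lacks this property, so No match. plume: length 5 — satisfies this, so Match. reed: length 4 — satisfies this, so Match.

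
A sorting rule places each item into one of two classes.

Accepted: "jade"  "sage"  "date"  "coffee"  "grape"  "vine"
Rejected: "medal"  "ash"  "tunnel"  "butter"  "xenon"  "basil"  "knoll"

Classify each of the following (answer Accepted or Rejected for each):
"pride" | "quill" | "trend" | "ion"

Accepted, Rejected, Rejected, Rejected

A rule that fits every label: ends with 'e' — true of each 'Accepted' example, false of each 'Rejected' one.
"pride": Accepted (ends with 'e'). "quill": Rejected (ends with 'l'). "trend": Rejected (ends with 'd'). "ion": Rejected (ends with 'n').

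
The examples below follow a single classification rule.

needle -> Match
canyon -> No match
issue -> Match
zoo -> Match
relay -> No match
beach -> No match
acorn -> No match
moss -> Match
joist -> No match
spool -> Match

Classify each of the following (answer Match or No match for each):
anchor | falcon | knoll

No match, No match, Match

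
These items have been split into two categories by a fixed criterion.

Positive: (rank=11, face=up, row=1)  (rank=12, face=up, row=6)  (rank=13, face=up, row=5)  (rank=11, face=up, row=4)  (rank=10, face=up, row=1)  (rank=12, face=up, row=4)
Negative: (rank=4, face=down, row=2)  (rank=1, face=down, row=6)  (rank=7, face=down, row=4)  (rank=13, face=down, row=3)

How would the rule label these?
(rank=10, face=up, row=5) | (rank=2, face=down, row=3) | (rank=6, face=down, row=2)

Positive, Negative, Negative

The distinguishing property — face is up — holds for all the 'Positive' cases and none of the 'Negative' cases.
(rank=10, face=up, row=5): Positive (face is up). (rank=2, face=down, row=3): Negative (face is down). (rank=6, face=down, row=2): Negative (face is down).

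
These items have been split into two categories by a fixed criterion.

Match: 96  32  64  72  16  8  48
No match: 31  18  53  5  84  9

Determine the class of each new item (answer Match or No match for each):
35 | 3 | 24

No match, No match, Match

One predicate separates the groups cleanly: multiple of 8.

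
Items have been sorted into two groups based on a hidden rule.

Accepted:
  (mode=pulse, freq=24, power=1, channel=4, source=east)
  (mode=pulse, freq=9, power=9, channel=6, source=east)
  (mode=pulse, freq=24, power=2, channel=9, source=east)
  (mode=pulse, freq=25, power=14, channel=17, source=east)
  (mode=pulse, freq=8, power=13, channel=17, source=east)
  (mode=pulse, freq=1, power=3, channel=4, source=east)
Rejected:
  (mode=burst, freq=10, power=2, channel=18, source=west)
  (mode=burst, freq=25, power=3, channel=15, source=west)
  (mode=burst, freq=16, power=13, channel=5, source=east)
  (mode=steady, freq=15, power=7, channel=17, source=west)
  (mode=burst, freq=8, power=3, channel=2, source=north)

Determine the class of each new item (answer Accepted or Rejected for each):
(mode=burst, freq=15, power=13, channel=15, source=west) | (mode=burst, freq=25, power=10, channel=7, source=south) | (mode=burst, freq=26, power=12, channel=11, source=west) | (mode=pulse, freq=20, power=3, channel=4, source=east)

Rejected, Rejected, Rejected, Accepted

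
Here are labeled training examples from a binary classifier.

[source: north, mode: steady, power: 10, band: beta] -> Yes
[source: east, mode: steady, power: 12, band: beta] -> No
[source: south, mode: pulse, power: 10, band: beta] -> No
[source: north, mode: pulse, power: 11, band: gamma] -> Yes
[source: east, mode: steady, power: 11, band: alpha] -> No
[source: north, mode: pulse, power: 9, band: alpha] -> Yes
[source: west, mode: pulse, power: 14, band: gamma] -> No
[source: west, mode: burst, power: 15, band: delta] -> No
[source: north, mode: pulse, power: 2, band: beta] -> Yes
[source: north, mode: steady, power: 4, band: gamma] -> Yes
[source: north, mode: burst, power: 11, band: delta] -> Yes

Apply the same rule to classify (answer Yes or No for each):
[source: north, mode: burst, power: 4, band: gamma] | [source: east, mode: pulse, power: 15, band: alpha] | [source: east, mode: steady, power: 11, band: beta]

Yes, No, No

A rule that fits every label: source is north — true of each 'Yes' example, false of each 'No' one.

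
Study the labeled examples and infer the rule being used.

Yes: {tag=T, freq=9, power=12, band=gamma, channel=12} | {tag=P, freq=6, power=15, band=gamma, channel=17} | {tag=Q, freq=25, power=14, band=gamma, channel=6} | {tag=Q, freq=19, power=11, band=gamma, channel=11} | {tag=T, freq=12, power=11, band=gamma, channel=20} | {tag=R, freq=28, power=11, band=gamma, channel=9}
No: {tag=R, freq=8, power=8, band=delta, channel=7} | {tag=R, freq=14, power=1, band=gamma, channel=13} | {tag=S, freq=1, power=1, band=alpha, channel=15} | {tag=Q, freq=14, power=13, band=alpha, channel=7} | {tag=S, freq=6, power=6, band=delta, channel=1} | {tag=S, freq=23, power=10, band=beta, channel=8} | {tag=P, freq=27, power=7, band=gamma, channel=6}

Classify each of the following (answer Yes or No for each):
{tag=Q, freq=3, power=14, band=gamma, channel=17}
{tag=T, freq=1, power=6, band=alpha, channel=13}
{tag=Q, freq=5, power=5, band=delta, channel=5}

Yes, No, No

The distinguishing property — band is gamma AND power ≥ 8 — holds for all the 'Yes' cases and none of the 'No' cases.
{tag=Q, freq=3, power=14, band=gamma, channel=17}: Yes (band is gamma, power = 14). {tag=T, freq=1, power=6, band=alpha, channel=13}: No (band is alpha, power = 6). {tag=Q, freq=5, power=5, band=delta, channel=5}: No (band is delta, power = 5).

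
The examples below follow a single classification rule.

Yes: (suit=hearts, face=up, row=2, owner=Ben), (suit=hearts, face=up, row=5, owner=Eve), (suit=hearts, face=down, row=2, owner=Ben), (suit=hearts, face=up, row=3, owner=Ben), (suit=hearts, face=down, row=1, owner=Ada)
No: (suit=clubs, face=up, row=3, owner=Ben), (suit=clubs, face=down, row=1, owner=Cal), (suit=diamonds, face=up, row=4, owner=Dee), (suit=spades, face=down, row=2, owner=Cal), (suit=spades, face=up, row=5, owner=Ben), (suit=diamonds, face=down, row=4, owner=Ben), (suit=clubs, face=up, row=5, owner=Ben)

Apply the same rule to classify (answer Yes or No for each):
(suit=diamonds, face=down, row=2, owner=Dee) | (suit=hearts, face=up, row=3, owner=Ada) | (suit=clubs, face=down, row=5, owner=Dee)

Checking candidate rules against both groups, what survives is: suit is hearts.
(suit=diamonds, face=down, row=2, owner=Dee) — suit is diamonds, hence No. (suit=hearts, face=up, row=3, owner=Ada) — suit is hearts, hence Yes. (suit=clubs, face=down, row=5, owner=Dee) — suit is clubs, hence No.

No, Yes, No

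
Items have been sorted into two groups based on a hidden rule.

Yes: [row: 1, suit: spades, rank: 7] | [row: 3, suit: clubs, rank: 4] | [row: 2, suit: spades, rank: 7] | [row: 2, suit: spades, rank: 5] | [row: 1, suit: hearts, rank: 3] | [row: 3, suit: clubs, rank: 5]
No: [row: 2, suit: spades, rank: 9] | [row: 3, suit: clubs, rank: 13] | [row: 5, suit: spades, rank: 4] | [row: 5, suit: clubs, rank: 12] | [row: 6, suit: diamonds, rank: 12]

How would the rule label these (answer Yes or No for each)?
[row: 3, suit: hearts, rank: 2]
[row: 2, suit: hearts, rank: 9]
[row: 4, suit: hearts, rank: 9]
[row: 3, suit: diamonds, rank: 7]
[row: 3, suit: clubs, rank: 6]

One predicate separates the groups cleanly: row ≤ 3 AND rank ≤ 7.
[row: 3, suit: hearts, rank: 2]: row = 3, rank = 2, matches → Yes. [row: 2, suit: hearts, rank: 9]: row = 2, rank = 9, does not pass → No. [row: 4, suit: hearts, rank: 9]: row = 4, rank = 9, does not pass → No. [row: 3, suit: diamonds, rank: 7]: row = 3, rank = 7, matches → Yes. [row: 3, suit: clubs, rank: 6]: row = 3, rank = 6, matches → Yes.

Yes, No, No, Yes, Yes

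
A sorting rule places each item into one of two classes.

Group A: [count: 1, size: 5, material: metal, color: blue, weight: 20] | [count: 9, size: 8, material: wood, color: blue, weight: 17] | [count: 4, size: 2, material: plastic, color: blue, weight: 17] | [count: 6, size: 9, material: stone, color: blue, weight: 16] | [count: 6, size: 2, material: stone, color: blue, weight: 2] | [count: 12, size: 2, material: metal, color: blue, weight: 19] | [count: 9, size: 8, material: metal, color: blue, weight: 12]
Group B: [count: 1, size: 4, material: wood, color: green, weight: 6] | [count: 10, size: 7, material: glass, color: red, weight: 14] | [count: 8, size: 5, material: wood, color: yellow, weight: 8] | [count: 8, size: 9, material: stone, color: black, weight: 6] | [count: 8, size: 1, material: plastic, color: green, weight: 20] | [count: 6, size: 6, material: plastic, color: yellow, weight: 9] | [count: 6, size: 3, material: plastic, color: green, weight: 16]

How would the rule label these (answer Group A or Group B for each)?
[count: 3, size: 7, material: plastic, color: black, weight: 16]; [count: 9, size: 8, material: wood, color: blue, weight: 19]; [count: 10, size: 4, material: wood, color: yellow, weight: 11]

Checking candidate rules against both groups, what survives is: color is blue.

Group B, Group A, Group B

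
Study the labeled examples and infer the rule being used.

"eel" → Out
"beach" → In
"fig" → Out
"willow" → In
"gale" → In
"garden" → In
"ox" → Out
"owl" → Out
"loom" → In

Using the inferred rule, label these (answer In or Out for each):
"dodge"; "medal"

In, In

Rule: length ≥ 4. This holds for each 'In' example and fails for each 'Out' one.
"dodge": length 5, matches → In.
"medal": length 5, matches → In.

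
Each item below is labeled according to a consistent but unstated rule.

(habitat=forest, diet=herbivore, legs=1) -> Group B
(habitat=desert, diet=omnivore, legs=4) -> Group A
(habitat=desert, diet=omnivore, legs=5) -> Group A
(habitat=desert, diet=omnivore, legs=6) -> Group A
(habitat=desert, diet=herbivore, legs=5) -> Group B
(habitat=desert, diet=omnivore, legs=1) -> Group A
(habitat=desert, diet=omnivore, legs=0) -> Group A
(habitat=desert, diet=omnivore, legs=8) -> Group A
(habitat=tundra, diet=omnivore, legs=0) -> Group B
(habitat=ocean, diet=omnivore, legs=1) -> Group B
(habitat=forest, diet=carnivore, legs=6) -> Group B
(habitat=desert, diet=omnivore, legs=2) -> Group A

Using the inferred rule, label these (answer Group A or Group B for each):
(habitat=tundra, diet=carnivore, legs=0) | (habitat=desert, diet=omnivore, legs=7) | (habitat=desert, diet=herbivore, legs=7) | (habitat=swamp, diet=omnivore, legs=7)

'Group A' ⟺ habitat is desert AND diet is omnivore.
(habitat=tundra, diet=carnivore, legs=0) — habitat is tundra, diet is carnivore, hence Group B.
(habitat=desert, diet=omnivore, legs=7) — habitat is desert, diet is omnivore, hence Group A.
(habitat=desert, diet=herbivore, legs=7) — habitat is desert, diet is herbivore, hence Group B.
(habitat=swamp, diet=omnivore, legs=7) — habitat is swamp, diet is omnivore, hence Group B.

Group B, Group A, Group B, Group B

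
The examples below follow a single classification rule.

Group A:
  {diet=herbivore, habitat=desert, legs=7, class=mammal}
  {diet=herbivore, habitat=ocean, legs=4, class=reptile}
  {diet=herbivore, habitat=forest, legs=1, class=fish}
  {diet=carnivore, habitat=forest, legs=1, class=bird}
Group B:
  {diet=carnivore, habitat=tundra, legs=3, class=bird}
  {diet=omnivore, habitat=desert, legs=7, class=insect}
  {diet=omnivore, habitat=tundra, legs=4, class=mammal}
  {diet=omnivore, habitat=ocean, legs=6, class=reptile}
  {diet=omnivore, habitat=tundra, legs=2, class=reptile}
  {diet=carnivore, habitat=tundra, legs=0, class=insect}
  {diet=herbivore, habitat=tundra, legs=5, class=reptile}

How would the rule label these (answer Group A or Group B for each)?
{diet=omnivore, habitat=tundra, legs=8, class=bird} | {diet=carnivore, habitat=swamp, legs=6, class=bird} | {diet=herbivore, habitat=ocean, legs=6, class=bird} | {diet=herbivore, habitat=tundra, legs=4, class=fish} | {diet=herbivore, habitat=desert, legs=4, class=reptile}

Group B, Group A, Group A, Group B, Group A

The pattern is that an item is 'Group A' exactly when: diet is not omnivore AND habitat is not tundra.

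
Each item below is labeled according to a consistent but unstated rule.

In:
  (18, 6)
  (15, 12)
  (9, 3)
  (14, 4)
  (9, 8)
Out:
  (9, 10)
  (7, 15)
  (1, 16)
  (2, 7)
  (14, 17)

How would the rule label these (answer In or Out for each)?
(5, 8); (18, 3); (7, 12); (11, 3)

Out, In, Out, In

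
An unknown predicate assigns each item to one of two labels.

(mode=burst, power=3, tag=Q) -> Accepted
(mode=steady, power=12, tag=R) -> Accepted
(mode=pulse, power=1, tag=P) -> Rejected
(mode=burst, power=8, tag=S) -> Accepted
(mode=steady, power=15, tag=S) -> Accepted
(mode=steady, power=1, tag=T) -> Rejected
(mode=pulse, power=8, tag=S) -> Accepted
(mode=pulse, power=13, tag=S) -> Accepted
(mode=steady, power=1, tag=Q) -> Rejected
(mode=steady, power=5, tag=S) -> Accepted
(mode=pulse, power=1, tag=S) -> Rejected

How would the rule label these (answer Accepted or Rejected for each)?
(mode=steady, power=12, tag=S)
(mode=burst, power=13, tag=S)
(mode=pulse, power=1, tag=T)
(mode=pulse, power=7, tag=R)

Accepted, Accepted, Rejected, Accepted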